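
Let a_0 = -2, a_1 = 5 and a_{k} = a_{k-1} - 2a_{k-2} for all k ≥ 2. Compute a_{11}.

71

The ordinary generating function has denominator 1 - x + 2x^2.
Iterating the recurrence: a_0,…,a_{11} = -2, 5, 9, -1, -19, -17, 21, 55, 13, -97, -123, 71.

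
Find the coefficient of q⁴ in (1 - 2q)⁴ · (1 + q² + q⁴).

41

(1 - 2q)⁴ has coefficients 1,-8,24,-32,16 for degrees 0…4.
(1 + q² + q⁴) has coefficients 1,0,1,0,1 for degrees 0…4.
[q⁴] = 1·1 − 8·0 + 24·1 − 32·0 + 16·1 = 41.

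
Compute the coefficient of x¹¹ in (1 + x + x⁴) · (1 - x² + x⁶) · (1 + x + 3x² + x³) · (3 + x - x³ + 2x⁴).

8

(1 + x + x⁴) has coefficients 1,1,0,0,1 for degrees 0…4.
(1 - x² + x⁶) has coefficients 1,0,-1,0,0,0,1,0,0,0,0,0 for degrees 0…11.
Multiplying by (1 + x + 3x² + x³) gives running coefficients 1,1,2,0,-3,-1,1,1,3,1,0,0 for degrees 0…11.
Finally multiplying by (3 + x - x³ + 2x⁴), the product of all factors after the first has coefficients 3,4,7,1,-8,-6,6,7,5,3,2,-1 for degrees 0…11.
[x¹¹] = 1·(-1) + 1·2 + 1·7 = 8.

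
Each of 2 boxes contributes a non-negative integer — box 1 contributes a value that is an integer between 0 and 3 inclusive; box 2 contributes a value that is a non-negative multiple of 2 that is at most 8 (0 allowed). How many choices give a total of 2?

2

The generating function for the choices is (1 + t + t² + t³)·(1 + t² + t⁴ + t⁶ + t⁸); the count is [t²].
(1 + t + t² + t³) has coefficients 1,1,1 for degrees 0…2.
(1 + t² + t⁴ + t⁶ + t⁸) has coefficients 1,0,1 for degrees 0…2.
[t²] = 1·1 + 1·0 + 1·1 = 2.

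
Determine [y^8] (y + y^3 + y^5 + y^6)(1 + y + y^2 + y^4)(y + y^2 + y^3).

8

(y + y^3 + y^5 + y^6) has coefficients 0,1,0,1,0,1,1 for degrees 0…6.
(1 + y + y^2 + y^4) has coefficients 1,1,1,0,1,0,0,0,0 for degrees 0…8.
Finally multiplying by (y + y^2 + y^3), the product of all factors after the first has coefficients 0,1,2,3,2,2,1,1,0 for degrees 0…8.
[y^8] = 1·1 + 1·2 + 1·3 + 1·2 = 8.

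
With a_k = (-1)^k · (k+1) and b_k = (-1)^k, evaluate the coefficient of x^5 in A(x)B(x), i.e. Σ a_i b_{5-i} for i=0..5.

Write out a_i and b_{5-i} for i = 0,…,5 and sum the products.
Σ = 1·(-1) − 2·1 + 3·(-1) − 4·1 + 5·(-1) − 6·1 = -21.

-21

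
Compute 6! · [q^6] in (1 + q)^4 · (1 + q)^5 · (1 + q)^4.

1235520

The EGF product rule gives c_6 = Σ_{k_1+k_2+k_3=6} C(6; k_1,k_2,k_3) · ∏ g_i(k_i), where (1+q)^4 gives the falling factorial (4)_k; (1+q)^5 gives the falling factorial (5)_k; (1+q)^4 gives the falling factorial (4)_k.
g_1(k) for k = 0…6: 1, 4, 12, 24, 24, 0, 0.
g_2(k) for k = 0…6: 1, 5, 20, 60, 120, 120, 0.
g_3(k) for k = 0…6: 1, 4, 12, 24, 24, 0, 0.
First combine the last two factors: h(k) = Σ_j C(k,j)·g_2(j)·g_3(k−j) for k = 0…6: 1, 9, 72, 504, 3024, 15120, 60480.
c_6 = Σ_k C(6,k)·g_1(k)·h(6−k) = 1·1·60480 + 6·4·15120 + 15·12·3024 + 20·24·504 + 15·24·72 = 60480 + 362880 + 544320 + 241920 + 25920 = 1235520.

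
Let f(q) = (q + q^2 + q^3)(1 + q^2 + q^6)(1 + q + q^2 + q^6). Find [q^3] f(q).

4

(q + q^2 + q^3) has coefficients 0,1,1,1 for degrees 0…3.
(1 + q^2 + q^6) has coefficients 1,0,1,0 for degrees 0…3.
Finally multiplying by (1 + q + q^2 + q^6), the product of all factors after the first has coefficients 1,1,2,1 for degrees 0…3.
[q^3] = 1·2 + 1·1 + 1·1 = 4.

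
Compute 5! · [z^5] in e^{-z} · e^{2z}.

The EGF product rule gives c_5 = Σ_{k_1+k_2=5} C(5; k_1,k_2) · ∏ g_i(k_i), where e^{-z} gives (-1)^k; e^{2z} gives (2)^k.
g_1(k) for k = 0…5: 1, -1, 1, -1, 1, -1.
g_2(k) for k = 0…5: 1, 2, 4, 8, 16, 32.
c_5 = Σ_k C(5,k)·g_1(k)·g_2(5−k) = 1·1·32 + 5·(-1)·16 + 10·1·8 + 10·(-1)·4 + 5·1·2 + 1·(-1)·1 = 32 − 80 + 80 − 40 + 10 − 1 = 1.

1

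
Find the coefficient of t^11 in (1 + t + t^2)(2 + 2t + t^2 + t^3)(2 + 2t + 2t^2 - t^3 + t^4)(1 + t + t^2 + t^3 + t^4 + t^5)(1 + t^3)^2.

(1 + t + t^2) has coefficients 1,1,1 for degrees 0…2.
(2 + 2t + t^2 + t^3) has coefficients 2,2,1,1,0,0,0,0,0,0,0,0 for degrees 0…11.
Multiplying by (2 + 2t + 2t^2 - t^3 + t^4) gives running coefficients 4,8,10,6,4,3,0,1,0,0,0,0 for degrees 0…11.
Multiplying by (1 + t + t^2 + t^3 + t^4 + t^5) gives running coefficients 4,12,22,28,32,35,31,24,14,8,4,1 for degrees 0…11.
Finally multiplying by (1 + t^3)^2, the product of all factors after the first has coefficients 4,12,22,36,56,79,91,100,106,98,84,64 for degrees 0…11.
[t^11] = 1·64 + 1·84 + 1·98 = 246.

246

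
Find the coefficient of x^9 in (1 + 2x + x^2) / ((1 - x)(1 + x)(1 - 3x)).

39365

Partial fractions give a closed form: a_n = (-1)·1^n + (2)·3^n.
At n = 9: a_9 = 39365.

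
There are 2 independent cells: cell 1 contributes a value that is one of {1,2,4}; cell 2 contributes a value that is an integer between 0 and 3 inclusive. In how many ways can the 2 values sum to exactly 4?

The generating function for the choices is (x + x^2 + x^4)·(1 + x + x^2 + x^3); the count is [x^4].
(x + x^2 + x^4) has coefficients 0,1,1,0,1 for degrees 0…4.
(1 + x + x^2 + x^3) has coefficients 1,1,1,1,0 for degrees 0…4.
[x^4] = 1·1 + 1·1 + 1·1 = 3.

3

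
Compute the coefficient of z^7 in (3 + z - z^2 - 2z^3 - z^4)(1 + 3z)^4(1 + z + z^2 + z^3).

(3 + z - z^2 - 2z^3 - z^4) has coefficients 3,1,-1,-2,-1 for degrees 0…4.
(1 + 3z)^4 has coefficients 1,12,54,108,81,0,0,0 for degrees 0…7.
Finally multiplying by (1 + z + z^2 + z^3), the product of all factors after the first has coefficients 1,13,67,175,255,243,189,81 for degrees 0…7.
[z^7] = 3·81 + 1·189 − 1·243 − 2·255 − 1·175 = -496.

-496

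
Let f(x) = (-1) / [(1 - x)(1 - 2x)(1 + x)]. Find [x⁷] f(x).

Partial fractions give a closed form: a_n = (1/2)·1^n + (-4/3)·2^n + (-1/6)·(-1)^n.
At n = 7: a_7 = -170.

-170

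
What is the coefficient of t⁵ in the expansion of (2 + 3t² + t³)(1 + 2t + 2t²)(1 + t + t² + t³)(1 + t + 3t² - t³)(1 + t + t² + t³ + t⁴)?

258

(2 + 3t² + t³) has coefficients 2,0,3,1 for degrees 0…3.
(1 + 2t + 2t²) has coefficients 1,2,2,0,0,0 for degrees 0…5.
Multiplying by (1 + t + t² + t³) gives running coefficients 1,3,5,5,4,2 for degrees 0…5.
Multiplying by (1 + t + 3t² - t³) gives running coefficients 1,4,11,18,21,16 for degrees 0…5.
Finally multiplying by (1 + t + t² + t³ + t⁴), the product of all factors after the first has coefficients 1,5,16,34,55,70 for degrees 0…5.
[t⁵] = 2·70 + 3·34 + 1·16 = 258.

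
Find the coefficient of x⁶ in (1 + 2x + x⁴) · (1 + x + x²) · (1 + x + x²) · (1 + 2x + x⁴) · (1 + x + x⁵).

(1 + 2x + x⁴) has coefficients 1,2,0,0,1 for degrees 0…4.
(1 + x + x²) has coefficients 1,1,1,0,0,0,0 for degrees 0…6.
Multiplying by (1 + x + x²) gives running coefficients 1,2,3,2,1,0,0 for degrees 0…6.
Multiplying by (1 + 2x + x⁴) gives running coefficients 1,4,7,8,6,4,3 for degrees 0…6.
Finally multiplying by (1 + x + x⁵), the product of all factors after the first has coefficients 1,5,11,15,14,11,11 for degrees 0…6.
[x⁶] = 1·11 + 2·11 + 1·11 = 44.

44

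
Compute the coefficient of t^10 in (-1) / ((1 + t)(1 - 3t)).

The denominator gives the recurrence a_n = 2a_(n−1) + 3a_(n−2) for n ≥ 2; the numerator fixes a_0 = -1, a_1 = -2.
Iterating: -1, -2, -7, -20, -61, -182, -547, -1640, -4921, -14762, -44287, so a_10 = -44287.

-44287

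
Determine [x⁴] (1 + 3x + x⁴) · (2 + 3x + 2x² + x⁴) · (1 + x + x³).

18

(1 + 3x + x⁴) has coefficients 1,3,0,0,1 for degrees 0…4.
(2 + 3x + 2x² + x⁴) has coefficients 2,3,2,0,1 for degrees 0…4.
Finally multiplying by (1 + x + x³), the product of all factors after the first has coefficients 2,5,5,4,4 for degrees 0…4.
[x⁴] = 1·4 + 3·4 + 1·2 = 18.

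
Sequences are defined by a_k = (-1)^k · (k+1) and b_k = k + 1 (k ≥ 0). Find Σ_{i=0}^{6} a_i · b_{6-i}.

4

The convolution is the x^6 coefficient of A(x)B(x).
Σ = 1·7 − 2·6 + 3·5 − 4·4 + 5·3 − 6·2 + 7·1 = 4.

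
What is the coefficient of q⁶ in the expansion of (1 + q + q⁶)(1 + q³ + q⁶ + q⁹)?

(1 + q + q⁶) has coefficients 1,1,0,0,0,0,1 for degrees 0…6.
(1 + q³ + q⁶ + q⁹) has coefficients 1,0,0,1,0,0,1 for degrees 0…6.
[q⁶] = 1·1 + 1·0 + 1·1 = 2.

2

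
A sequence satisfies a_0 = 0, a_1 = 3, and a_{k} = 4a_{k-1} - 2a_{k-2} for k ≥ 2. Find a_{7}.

5736

The ordinary generating function has denominator 1 - 4y + 2y^2.
Iterating the recurrence: a_0,…,a_{7} = 0, 3, 12, 42, 144, 492, 1680, 5736.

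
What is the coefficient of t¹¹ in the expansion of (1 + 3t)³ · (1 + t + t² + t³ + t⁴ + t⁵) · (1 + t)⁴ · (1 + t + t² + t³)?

(1 + 3t)³ has coefficients 1,9,27,27 for degrees 0…3.
(1 + t + t² + t³ + t⁴ + t⁵) has coefficients 1,1,1,1,1,1,0,0,0,0,0,0 for degrees 0…11.
Multiplying by (1 + t)⁴ gives running coefficients 1,5,11,15,16,16,15,11,5,1,0,0 for degrees 0…11.
Finally multiplying by (1 + t + t² + t³), the product of all factors after the first has coefficients 1,6,17,32,47,58,62,58,47,32,17,6 for degrees 0…11.
[t¹¹] = 1·6 + 9·17 + 27·32 + 27·47 = 2292.

2292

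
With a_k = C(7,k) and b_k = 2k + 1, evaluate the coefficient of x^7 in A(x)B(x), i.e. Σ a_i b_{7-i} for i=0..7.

1024

Write out a_i and b_{7-i} for i = 0,…,7 and sum the products.
Σ = 1·15 + 7·13 + 21·11 + 35·9 + 35·7 + 21·5 + 7·3 + 1·1 = 1024.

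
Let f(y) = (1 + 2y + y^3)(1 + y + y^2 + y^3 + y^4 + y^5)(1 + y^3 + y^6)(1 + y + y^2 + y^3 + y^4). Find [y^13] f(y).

(1 + 2y + y^3) has coefficients 1,2,0,1 for degrees 0…3.
(1 + y + y^2 + y^3 + y^4 + y^5) has coefficients 1,1,1,1,1,1,0,0,0,0,0,0,0,0 for degrees 0…13.
Multiplying by (1 + y^3 + y^6) gives running coefficients 1,1,1,2,2,2,2,2,2,1,1,1,0,0 for degrees 0…13.
Finally multiplying by (1 + y + y^2 + y^3 + y^4), the product of all factors after the first has coefficients 1,2,3,5,7,8,9,10,10,9,8,7,5,3 for degrees 0…13.
[y^13] = 1·3 + 2·5 + 1·8 = 21.

21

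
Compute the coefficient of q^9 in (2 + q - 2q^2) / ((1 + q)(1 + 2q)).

The denominator gives the recurrence a_n = −3a_(n−1) − 2a_(n−2) for n ≥ 3; the numerator fixes a_0 = 2, a_1 = -5, a_2 = 9.
Iterating: 2, -5, 9, -17, 33, -65, 129, -257, 513, -1025, so a_9 = -1025.

-1025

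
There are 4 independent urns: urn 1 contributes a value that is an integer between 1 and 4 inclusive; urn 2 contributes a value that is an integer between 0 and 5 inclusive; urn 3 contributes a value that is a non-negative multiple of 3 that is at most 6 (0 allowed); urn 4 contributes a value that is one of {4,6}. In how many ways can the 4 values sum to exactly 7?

4

The generating function for the choices is (t + t² + t³ + t⁴)·(1 + t + t² + t³ + t⁴ + t⁵)·(1 + t³ + t⁶)·(t⁴ + t⁶); the count is [t⁷].
(t + t² + t³ + t⁴) has coefficients 0,1,1,1,1 for degrees 0…4.
(1 + t + t² + t³ + t⁴ + t⁵) has coefficients 1,1,1,1,1,1,0,0 for degrees 0…7.
Multiplying by (1 + t³ + t⁶) gives running coefficients 1,1,1,2,2,2,2,2 for degrees 0…7.
Finally multiplying by (t⁴ + t⁶), the product of all factors after the first has coefficients 0,0,0,0,1,1,2,3 for degrees 0…7.
[t⁷] = 1·2 + 1·1 + 1·1 + 1·0 = 4.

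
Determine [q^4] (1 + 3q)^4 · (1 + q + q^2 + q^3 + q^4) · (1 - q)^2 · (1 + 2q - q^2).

(1 + 3q)^4 has coefficients 1,12,54,108,81 for degrees 0…4.
(1 + q + q^2 + q^3 + q^4) has coefficients 1,1,1,1,1 for degrees 0…4.
Multiplying by (1 - q)^2 gives running coefficients 1,-1,0,0,0 for degrees 0…4.
Finally multiplying by (1 + 2q - q^2), the product of all factors after the first has coefficients 1,1,-3,1,0 for degrees 0…4.
[q^4] = 1·0 + 12·1 + 54·(-3) + 108·1 + 81·1 = 39.

39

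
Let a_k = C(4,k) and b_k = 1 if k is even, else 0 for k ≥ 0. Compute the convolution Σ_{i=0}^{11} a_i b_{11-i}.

Write out a_i and b_{11-i} for i = 0,…,11 and sum the products.
Σ = 1·0 + 4·1 + 6·0 + 4·1 + 1·0 + 0·1 + 0·0 + 0·1 + 0·0 + 0·1 + 0·0 + 0·1 = 8.

8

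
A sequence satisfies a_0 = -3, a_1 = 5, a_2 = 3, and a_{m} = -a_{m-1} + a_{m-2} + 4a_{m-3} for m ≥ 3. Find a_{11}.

The ordinary generating function has denominator 1 + t - t^2 - 4t^3.
Iterating the recurrence: a_0,…,a_{11} = -3, 5, 3, -10, 33, -31, 24, 77, -177, 350, -219, -139.

-139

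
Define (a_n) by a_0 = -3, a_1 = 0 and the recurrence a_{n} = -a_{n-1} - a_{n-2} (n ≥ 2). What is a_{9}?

-3

The ordinary generating function has denominator 1 + z + z^2.
Iterating the recurrence: a_0,…,a_{9} = -3, 0, 3, -3, 0, 3, -3, 0, 3, -3.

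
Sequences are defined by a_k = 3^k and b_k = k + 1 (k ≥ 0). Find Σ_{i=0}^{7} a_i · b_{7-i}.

4916

This is [x^7] in the product of the two ordinary generating functions.
Σ = 1·8 + 3·7 + 9·6 + 27·5 + 81·4 + 243·3 + 729·2 + 2187·1 = 4916.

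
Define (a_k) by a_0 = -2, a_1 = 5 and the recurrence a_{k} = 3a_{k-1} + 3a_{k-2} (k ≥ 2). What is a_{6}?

The ordinary generating function has denominator 1 - 3y - 3y^2.
Iterating the recurrence: a_0,…,a_{6} = -2, 5, 9, 42, 153, 585, 2214.

2214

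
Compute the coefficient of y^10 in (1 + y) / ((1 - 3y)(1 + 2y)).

Partial fractions give a closed form: a_n = (4/5)·3^n + (1/5)·(-2)^n.
At n = 10: a_10 = 47444.

47444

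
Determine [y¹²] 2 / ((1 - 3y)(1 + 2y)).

641006

The denominator gives the recurrence a_n = a_(n−1) + 6a_(n−2) for n ≥ 2; the numerator fixes a_0 = 2, a_1 = 2.
Iterating: 2, 2, 14, 26, 110, 266, 926, 2522, 8078, 23210, 71678, 210938, 641006, so a_12 = 641006.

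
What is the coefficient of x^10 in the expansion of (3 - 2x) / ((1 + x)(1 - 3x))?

Partial fractions give a closed form: a_n = (5/4)·(-1)^n + (7/4)·3^n.
At n = 10: a_10 = 103337.

103337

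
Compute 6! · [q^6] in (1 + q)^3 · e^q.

The EGF product rule gives c_6 = Σ_{k_1+k_2=6} C(6; k_1,k_2) · ∏ g_i(k_i), where (1+q)^3 gives the falling factorial (3)_k; e^q gives (1)^k.
g_1(k) for k = 0…6: 1, 3, 6, 6, 0, 0, 0.
g_2(k) for k = 0…6: 1, 1, 1, 1, 1, 1, 1.
c_6 = Σ_k C(6,k)·g_1(k)·g_2(6−k) = 1·1·1 + 6·3·1 + 15·6·1 + 20·6·1 = 1 + 18 + 90 + 120 = 229.

229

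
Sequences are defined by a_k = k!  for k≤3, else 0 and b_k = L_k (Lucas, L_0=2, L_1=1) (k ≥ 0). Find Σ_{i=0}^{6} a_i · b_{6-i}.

The convolution is the x^6 coefficient of A(x)B(x).
Σ = 1·18 + 1·11 + 2·7 + 6·4 + 0·3 + 0·1 + 0·2 = 67.

67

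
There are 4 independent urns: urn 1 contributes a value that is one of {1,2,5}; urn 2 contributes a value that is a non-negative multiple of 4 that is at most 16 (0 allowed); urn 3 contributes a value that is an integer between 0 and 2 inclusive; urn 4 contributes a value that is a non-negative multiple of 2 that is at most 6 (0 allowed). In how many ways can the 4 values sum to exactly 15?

10

The generating function for the choices is (y + y² + y⁵)·(1 + y⁴ + y⁸ + y¹² + y¹⁶)·(1 + y + y²)·(1 + y² + y⁴ + y⁶); the count is [y¹⁵].
(y + y² + y⁵) has coefficients 0,1,1,0,0,1 for degrees 0…5.
(1 + y⁴ + y⁸ + y¹² + y¹⁶) has coefficients 1,0,0,0,1,0,0,0,1,0,0,0,1,0,0,0 for degrees 0…15.
Multiplying by (1 + y + y²) gives running coefficients 1,1,1,0,1,1,1,0,1,1,1,0,1,1,1,0 for degrees 0…15.
Finally multiplying by (1 + y² + y⁴ + y⁶), the product of all factors after the first has coefficients 1,1,2,1,3,2,4,2,4,2,4,2,4,2,4,2 for degrees 0…15.
[y¹⁵] = 1·4 + 1·2 + 1·4 = 10.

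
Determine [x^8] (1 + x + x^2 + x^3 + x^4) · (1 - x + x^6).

(1 + x + x^2 + x^3 + x^4) has coefficients 1,1,1,1,1 for degrees 0…4.
(1 - x + x^6) has coefficients 1,-1,0,0,0,0,1,0,0 for degrees 0…8.
[x^8] = 1·0 + 1·0 + 1·1 + 1·0 + 1·0 = 1.

1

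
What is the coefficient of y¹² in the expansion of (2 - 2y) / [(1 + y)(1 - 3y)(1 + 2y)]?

328694

The denominator gives the recurrence a_n = 7a_(n−2) + 6a_(n−3) for n ≥ 3; the numerator fixes a_0 = 2, a_1 = -2, a_2 = 14.
Iterating: 2, -2, 14, -2, 86, 70, 590, 1006, 4550, 10582, 37886, 101374, 328694, so a_12 = 328694.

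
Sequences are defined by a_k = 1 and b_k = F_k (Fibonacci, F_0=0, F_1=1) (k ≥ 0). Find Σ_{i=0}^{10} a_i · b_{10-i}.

143

Write out a_i and b_{10-i} for i = 0,…,10 and sum the products.
Σ = 1·55 + 1·34 + 1·21 + 1·13 + 1·8 + 1·5 + 1·3 + 1·2 + 1·1 + 1·1 + 1·0 = 143.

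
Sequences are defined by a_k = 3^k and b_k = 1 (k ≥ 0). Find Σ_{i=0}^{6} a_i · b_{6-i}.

Write out a_i and b_{6-i} for i = 0,…,6 and sum the products.
Σ = 1·1 + 3·1 + 9·1 + 27·1 + 81·1 + 243·1 + 729·1 = 1093.

1093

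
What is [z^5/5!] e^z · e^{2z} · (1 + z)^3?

The EGF product rule gives c_5 = Σ_{k_1+k_2+k_3=5} C(5; k_1,k_2,k_3) · ∏ g_i(k_i), where e^z gives (1)^k; e^{2z} gives (2)^k; (1+z)^3 gives the falling factorial (3)_k.
g_1(k) for k = 0…5: 1, 1, 1, 1, 1, 1.
g_2(k) for k = 0…5: 1, 2, 4, 8, 16, 32.
g_3(k) for k = 0…5: 1, 3, 6, 6, 0, 0.
First combine the last two factors: h(k) = Σ_j C(k,j)·g_2(j)·g_3(k−j) for k = 0…5: 1, 5, 22, 86, 304, 992.
c_5 = Σ_k C(5,k)·g_1(k)·h(5−k) = 1·1·992 + 5·1·304 + 10·1·86 + 10·1·22 + 5·1·5 + 1·1·1 = 992 + 1520 + 860 + 220 + 25 + 1 = 3618.

3618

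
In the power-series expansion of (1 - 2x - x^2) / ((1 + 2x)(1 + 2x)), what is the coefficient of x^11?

The denominator gives the recurrence a_n = −4a_(n−1) − 4a_(n−2) for n ≥ 3; the numerator fixes a_0 = 1, a_1 = -6, a_2 = 19.
Iterating: 1, -6, 19, -52, 132, -320, 752, -1728, 3904, -8704, 19200, -41984, so a_11 = -41984.

-41984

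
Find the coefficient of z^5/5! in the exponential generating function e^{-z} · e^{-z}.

-32

The EGF product rule gives c_5 = Σ_{k_1+k_2=5} C(5; k_1,k_2) · ∏ g_i(k_i), where e^{-z} gives (-1)^k; e^{-z} gives (-1)^k.
g_1(k) for k = 0…5: 1, -1, 1, -1, 1, -1.
g_2(k) for k = 0…5: 1, -1, 1, -1, 1, -1.
c_5 = Σ_k C(5,k)·g_1(k)·g_2(5−k) = 1·1·(-1) + 5·(-1)·1 + 10·1·(-1) + 10·(-1)·1 + 5·1·(-1) + 1·(-1)·1 = −1 − 5 − 10 − 10 − 5 − 1 = -32.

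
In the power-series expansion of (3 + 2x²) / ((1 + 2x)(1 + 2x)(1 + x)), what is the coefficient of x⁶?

2565

The denominator gives the recurrence a_n = −5a_(n−1) − 8a_(n−2) − 4a_(n−3) for n ≥ 3; the numerator fixes a_0 = 3, a_1 = -15, a_2 = 53.
Iterating: 3, -15, 53, -157, 421, -1061, 2565, so a_6 = 2565.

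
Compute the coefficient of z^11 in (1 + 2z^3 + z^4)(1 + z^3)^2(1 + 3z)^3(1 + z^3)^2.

(1 + 2z^3 + z^4) has coefficients 1,0,0,2,1 for degrees 0…4.
(1 + z^3)^2 has coefficients 1,0,0,2,0,0,1,0,0,0,0,0 for degrees 0…11.
Multiplying by (1 + 3z)^3 gives running coefficients 1,9,27,29,18,54,55,9,27,27,0,0 for degrees 0…11.
Finally multiplying by (1 + z^3)^2, the product of all factors after the first has coefficients 1,9,27,31,36,108,114,54,162,166,36,108 for degrees 0…11.
[z^11] = 1·108 + 2·162 + 1·54 = 486.

486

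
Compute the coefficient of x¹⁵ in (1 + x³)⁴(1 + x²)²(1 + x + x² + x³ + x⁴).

15

(1 + x³)⁴ has coefficients 1,0,0,4,0,0,6,0,0,4,0,0,1 for degrees 0…12.
(1 + x²)² has coefficients 1,0,2,0,1,0,0,0,0,0,0,0,0,0,0,0 for degrees 0…15.
Finally multiplying by (1 + x + x² + x³ + x⁴), the product of all factors after the first has coefficients 1,1,3,3,4,3,3,1,1,0,0,0,0,0,0,0 for degrees 0…15.
[x¹⁵] = 1·0 + 4·0 + 6·0 + 4·3 + 1·3 = 15.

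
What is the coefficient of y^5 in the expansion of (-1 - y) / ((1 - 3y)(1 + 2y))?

-188

Partial fractions give a closed form: a_n = (-4/5)·3^n + (-1/5)·(-2)^n.
At n = 5: a_5 = -188.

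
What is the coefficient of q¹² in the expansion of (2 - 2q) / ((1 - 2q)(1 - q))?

The denominator gives the recurrence a_n = 3a_(n−1) − 2a_(n−2) for n ≥ 3; the numerator fixes a_0 = 2, a_1 = 4, a_2 = 8.
Iterating: 2, 4, 8, 16, 32, 64, 128, 256, 512, 1024, 2048, 4096, 8192, so a_12 = 8192.

8192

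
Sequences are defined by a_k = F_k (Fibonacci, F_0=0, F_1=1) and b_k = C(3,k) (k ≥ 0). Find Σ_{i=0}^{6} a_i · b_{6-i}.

Write out a_i and b_{6-i} for i = 0,…,6 and sum the products.
Σ = 0·0 + 1·0 + 1·0 + 2·1 + 3·3 + 5·3 + 8·1 = 34.

34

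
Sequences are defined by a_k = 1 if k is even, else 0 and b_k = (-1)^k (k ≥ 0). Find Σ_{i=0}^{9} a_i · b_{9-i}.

Write out a_i and b_{9-i} for i = 0,…,9 and sum the products.
Σ = 1·(-1) + 0·1 + 1·(-1) + 0·1 + 1·(-1) + 0·1 + 1·(-1) + 0·1 + 1·(-1) + 0·1 = -5.

-5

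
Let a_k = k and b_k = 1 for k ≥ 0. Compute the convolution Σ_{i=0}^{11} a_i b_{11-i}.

66

Write out a_i and b_{11-i} for i = 0,…,11 and sum the products.
Σ = 0·1 + 1·1 + 2·1 + 3·1 + 4·1 + 5·1 + 6·1 + 7·1 + 8·1 + 9·1 + 10·1 + 11·1 = 66.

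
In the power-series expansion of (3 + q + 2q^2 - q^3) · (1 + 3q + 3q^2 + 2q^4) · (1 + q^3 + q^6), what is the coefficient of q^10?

7

(3 + q + 2q^2 - q^3) has coefficients 3,1,2,-1 for degrees 0…3.
(1 + 3q + 3q^2 + 2q^4) has coefficients 1,3,3,0,2,0,0,0,0,0,0 for degrees 0…10.
Finally multiplying by (1 + q^3 + q^6), the product of all factors after the first has coefficients 1,3,3,1,5,3,1,5,3,0,2 for degrees 0…10.
[q^10] = 3·2 + 1·0 + 2·3 − 1·5 = 7.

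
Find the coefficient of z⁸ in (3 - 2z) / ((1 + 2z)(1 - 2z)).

768

Partial fractions give a closed form: a_n = (2)·(-2)^n + (1)·2^n.
At n = 8: a_8 = 768.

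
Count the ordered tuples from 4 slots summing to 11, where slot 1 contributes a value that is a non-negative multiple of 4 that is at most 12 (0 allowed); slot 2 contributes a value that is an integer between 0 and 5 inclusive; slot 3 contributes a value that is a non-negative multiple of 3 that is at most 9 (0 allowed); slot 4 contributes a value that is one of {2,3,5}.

13

The generating function for the choices is (1 + t^4 + t^8 + t^12)·(1 + t + t^2 + t^3 + t^4 + t^5)·(1 + t^3 + t^6 + t^9)·(t^2 + t^3 + t^5); the count is [t^11].
(1 + t^4 + t^8 + t^12) has coefficients 1,0,0,0,1,0,0,0,1,0,0,0 for degrees 0…11.
(1 + t + t^2 + t^3 + t^4 + t^5) has coefficients 1,1,1,1,1,1,0,0,0,0,0,0 for degrees 0…11.
Multiplying by (1 + t^3 + t^6 + t^9) gives running coefficients 1,1,1,2,2,2,2,2,2,2,2,2 for degrees 0…11.
Finally multiplying by (t^2 + t^3 + t^5), the product of all factors after the first has coefficients 0,0,1,2,2,4,5,5,6,6,6,6 for degrees 0…11.
[t^11] = 1·6 + 1·5 + 1·2 = 13.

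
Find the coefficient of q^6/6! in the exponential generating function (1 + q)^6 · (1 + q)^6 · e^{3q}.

The EGF product rule gives c_6 = Σ_{k_1+k_2+k_3=6} C(6; k_1,k_2,k_3) · ∏ g_i(k_i), where (1+q)^6 gives the falling factorial (6)_k; (1+q)^6 gives the falling factorial (6)_k; e^{3q} gives (3)^k.
g_1(k) for k = 0…6: 1, 6, 30, 120, 360, 720, 720.
g_2(k) for k = 0…6: 1, 6, 30, 120, 360, 720, 720.
g_3(k) for k = 0…6: 1, 3, 9, 27, 81, 243, 729.
First combine the last two factors: h(k) = Σ_j C(k,j)·g_2(j)·g_3(k−j) for k = 0…6: 1, 9, 75, 579, 4149, 27693, 173007.
c_6 = Σ_k C(6,k)·g_1(k)·h(6−k) = 1·1·173007 + 6·6·27693 + 15·30·4149 + 20·120·579 + 15·360·75 + 6·720·9 + 1·720·1 = 173007 + 996948 + 1867050 + 1389600 + 405000 + 38880 + 720 = 4871205.

4871205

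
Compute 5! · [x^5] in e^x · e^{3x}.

The EGF product rule gives c_5 = Σ_{k_1+k_2=5} C(5; k_1,k_2) · ∏ g_i(k_i), where e^x gives (1)^k; e^{3x} gives (3)^k.
g_1(k) for k = 0…5: 1, 1, 1, 1, 1, 1.
g_2(k) for k = 0…5: 1, 3, 9, 27, 81, 243.
c_5 = Σ_k C(5,k)·g_1(k)·g_2(5−k) = 1·1·243 + 5·1·81 + 10·1·27 + 10·1·9 + 5·1·3 + 1·1·1 = 243 + 405 + 270 + 90 + 15 + 1 = 1024.

1024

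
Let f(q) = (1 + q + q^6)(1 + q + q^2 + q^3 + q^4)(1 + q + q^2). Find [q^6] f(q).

4

(1 + q + q^6) has coefficients 1,1,0,0,0,0,1 for degrees 0…6.
(1 + q + q^2 + q^3 + q^4) has coefficients 1,1,1,1,1,0,0 for degrees 0…6.
Finally multiplying by (1 + q + q^2), the product of all factors after the first has coefficients 1,2,3,3,3,2,1 for degrees 0…6.
[q^6] = 1·1 + 1·2 + 1·1 = 4.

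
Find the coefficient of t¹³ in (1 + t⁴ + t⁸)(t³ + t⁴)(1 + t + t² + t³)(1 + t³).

4

(1 + t⁴ + t⁸) has coefficients 1,0,0,0,1,0,0,0,1 for degrees 0…8.
(t³ + t⁴) has coefficients 0,0,0,1,1,0,0,0,0,0,0,0,0,0 for degrees 0…13.
Multiplying by (1 + t + t² + t³) gives running coefficients 0,0,0,1,2,2,2,1,0,0,0,0,0,0 for degrees 0…13.
Finally multiplying by (1 + t³), the product of all factors after the first has coefficients 0,0,0,1,2,2,3,3,2,2,1,0,0,0 for degrees 0…13.
[t¹³] = 1·0 + 1·2 + 1·2 = 4.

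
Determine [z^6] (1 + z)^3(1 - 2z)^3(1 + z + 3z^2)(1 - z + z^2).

-21

(1 + z)^3 has coefficients 1,3,3,1 for degrees 0…3.
(1 - 2z)^3 has coefficients 1,-6,12,-8,0,0,0 for degrees 0…6.
Multiplying by (1 + z + 3z^2) gives running coefficients 1,-5,9,-14,28,-24,0 for degrees 0…6.
Finally multiplying by (1 - z + z^2), the product of all factors after the first has coefficients 1,-6,15,-28,51,-66,52 for degrees 0…6.
[z^6] = 1·52 + 3·(-66) + 3·51 + 1·(-28) = -21.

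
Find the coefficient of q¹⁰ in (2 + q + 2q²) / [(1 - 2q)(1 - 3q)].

446565

The denominator gives the recurrence a_n = 5a_(n−1) − 6a_(n−2) for n ≥ 3; the numerator fixes a_0 = 2, a_1 = 11, a_2 = 45.
Iterating: 2, 11, 45, 159, 525, 1671, 5205, 15999, 48765, 147831, 446565, so a_10 = 446565.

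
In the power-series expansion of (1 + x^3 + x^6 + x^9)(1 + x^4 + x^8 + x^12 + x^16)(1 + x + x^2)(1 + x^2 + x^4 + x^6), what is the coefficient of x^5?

4

(1 + x^3 + x^6 + x^9) has coefficients 1,0,0,1,0,0 for degrees 0…5.
(1 + x^4 + x^8 + x^12 + x^16) has coefficients 1,0,0,0,1,0 for degrees 0…5.
Multiplying by (1 + x + x^2) gives running coefficients 1,1,1,0,1,1 for degrees 0…5.
Finally multiplying by (1 + x^2 + x^4 + x^6), the product of all factors after the first has coefficients 1,1,2,1,3,2 for degrees 0…5.
[x^5] = 1·2 + 1·2 = 4.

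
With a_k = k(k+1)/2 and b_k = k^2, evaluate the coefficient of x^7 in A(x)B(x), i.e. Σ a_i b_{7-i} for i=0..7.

The convolution is the t^7 coefficient of A(t)B(t).
Σ = 0·49 + 1·36 + 3·25 + 6·16 + 10·9 + 15·4 + 21·1 + 28·0 = 378.

378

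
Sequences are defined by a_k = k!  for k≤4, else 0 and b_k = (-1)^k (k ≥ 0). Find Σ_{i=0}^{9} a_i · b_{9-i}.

-20

Write out a_i and b_{9-i} for i = 0,…,9 and sum the products.
Σ = 1·(-1) + 1·1 + 2·(-1) + 6·1 + 24·(-1) + 0·1 + 0·(-1) + 0·1 + 0·(-1) + 0·1 = -20.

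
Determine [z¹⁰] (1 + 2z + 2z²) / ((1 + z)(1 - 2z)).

The denominator gives the recurrence a_n = a_(n−1) + 2a_(n−2) for n ≥ 3; the numerator fixes a_0 = 1, a_1 = 3, a_2 = 7.
Iterating: 1, 3, 7, 13, 27, 53, 107, 213, 427, 853, 1707, so a_10 = 1707.

1707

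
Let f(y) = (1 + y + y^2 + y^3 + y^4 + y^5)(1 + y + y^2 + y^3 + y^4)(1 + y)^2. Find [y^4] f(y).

16

(1 + y + y^2 + y^3 + y^4 + y^5) has coefficients 1,1,1,1,1 for degrees 0…4.
(1 + y + y^2 + y^3 + y^4) has coefficients 1,1,1,1,1 for degrees 0…4.
Finally multiplying by (1 + y)^2, the product of all factors after the first has coefficients 1,3,4,4,4 for degrees 0…4.
[y^4] = 1·4 + 1·4 + 1·4 + 1·3 + 1·1 = 16.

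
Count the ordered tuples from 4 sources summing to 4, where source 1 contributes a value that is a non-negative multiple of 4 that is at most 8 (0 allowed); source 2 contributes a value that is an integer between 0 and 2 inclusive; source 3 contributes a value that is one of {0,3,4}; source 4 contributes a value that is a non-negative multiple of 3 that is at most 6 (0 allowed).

The generating function for the choices is (1 + z^4 + z^8)·(1 + z + z^2)·(1 + z^3 + z^4)·(1 + z^3 + z^6); the count is [z^4].
(1 + z^4 + z^8) has coefficients 1,0,0,0,1 for degrees 0…4.
(1 + z + z^2) has coefficients 1,1,1,0,0 for degrees 0…4.
Multiplying by (1 + z^3 + z^4) gives running coefficients 1,1,1,1,2 for degrees 0…4.
Finally multiplying by (1 + z^3 + z^6), the product of all factors after the first has coefficients 1,1,1,2,3 for degrees 0…4.
[z^4] = 1·3 + 1·1 = 4.

4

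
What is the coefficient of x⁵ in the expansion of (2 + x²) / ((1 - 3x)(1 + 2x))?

279

The denominator gives the recurrence a_n = a_(n−1) + 6a_(n−2) for n ≥ 3; the numerator fixes a_0 = 2, a_1 = 2, a_2 = 15.
Iterating: 2, 2, 15, 27, 117, 279, so a_5 = 279.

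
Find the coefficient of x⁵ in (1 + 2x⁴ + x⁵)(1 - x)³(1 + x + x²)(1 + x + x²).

-1

(1 + 2x⁴ + x⁵) has coefficients 1,0,0,0,2,1 for degrees 0…5.
(1 - x)³ has coefficients 1,-3,3,-1,0,0 for degrees 0…5.
Multiplying by (1 + x + x²) gives running coefficients 1,-2,1,-1,2,-1 for degrees 0…5.
Finally multiplying by (1 + x + x²), the product of all factors after the first has coefficients 1,-1,0,-2,2,0 for degrees 0…5.
[x⁵] = 1·0 + 2·(-1) + 1·1 = -1.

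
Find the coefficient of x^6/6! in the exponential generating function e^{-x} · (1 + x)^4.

37

The EGF product rule gives c_6 = Σ_{k_1+k_2=6} C(6; k_1,k_2) · ∏ g_i(k_i), where e^{-x} gives (-1)^k; (1+x)^4 gives the falling factorial (4)_k.
g_1(k) for k = 0…6: 1, -1, 1, -1, 1, -1, 1.
g_2(k) for k = 0…6: 1, 4, 12, 24, 24, 0, 0.
c_6 = Σ_k C(6,k)·g_1(k)·g_2(6−k) = 15·1·24 + 20·(-1)·24 + 15·1·12 + 6·(-1)·4 + 1·1·1 = 360 − 480 + 180 − 24 + 1 = 37.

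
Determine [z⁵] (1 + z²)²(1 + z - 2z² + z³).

3

(1 + z²)² has coefficients 1,0,2,0,1 for degrees 0…4.
(1 + z - 2z² + z³) has coefficients 1,1,-2,1,0,0 for degrees 0…5.
[z⁵] = 1·0 + 2·1 + 1·1 = 3.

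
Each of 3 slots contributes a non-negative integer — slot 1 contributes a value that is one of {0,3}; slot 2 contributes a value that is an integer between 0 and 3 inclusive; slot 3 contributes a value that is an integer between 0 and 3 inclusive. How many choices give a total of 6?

5

The generating function for the choices is (1 + x³)·(1 + x + x² + x³)·(1 + x + x² + x³); the count is [x⁶].
(1 + x³) has coefficients 1,0,0,1 for degrees 0…3.
(1 + x + x² + x³) has coefficients 1,1,1,1,0,0,0 for degrees 0…6.
Finally multiplying by (1 + x + x² + x³), the product of all factors after the first has coefficients 1,2,3,4,3,2,1 for degrees 0…6.
[x⁶] = 1·1 + 1·4 = 5.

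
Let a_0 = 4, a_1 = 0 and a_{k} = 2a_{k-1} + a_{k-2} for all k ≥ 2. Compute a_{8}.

The ordinary generating function has denominator 1 - 2t - t^2.
Iterating the recurrence: a_0,…,a_{8} = 4, 0, 4, 8, 20, 48, 116, 280, 676.

676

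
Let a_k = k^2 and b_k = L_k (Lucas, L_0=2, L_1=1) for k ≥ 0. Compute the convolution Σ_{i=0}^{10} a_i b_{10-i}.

2009

The convolution is the t^10 coefficient of A(t)B(t).
Σ = 0·123 + 1·76 + 4·47 + 9·29 + 16·18 + 25·11 + 36·7 + 49·4 + 64·3 + 81·1 + 100·2 = 2009.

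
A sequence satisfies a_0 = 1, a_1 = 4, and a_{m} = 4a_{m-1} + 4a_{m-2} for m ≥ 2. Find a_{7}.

The ordinary generating function has denominator 1 - 4q - 4q^2.
Iterating the recurrence: a_0,…,a_{7} = 1, 4, 20, 96, 464, 2240, 10816, 52224.

52224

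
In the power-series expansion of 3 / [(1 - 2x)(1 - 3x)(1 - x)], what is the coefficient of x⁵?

2898

Partial fractions give a closed form: a_n = (-12)·2^n + (27/2)·3^n + (3/2)·1^n.
At n = 5: a_5 = 2898.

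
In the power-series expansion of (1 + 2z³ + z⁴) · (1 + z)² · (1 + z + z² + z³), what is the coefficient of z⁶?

12

(1 + 2z³ + z⁴) has coefficients 1,0,0,2,1 for degrees 0…4.
(1 + z)² has coefficients 1,2,1,0,0,0,0 for degrees 0…6.
Finally multiplying by (1 + z + z² + z³), the product of all factors after the first has coefficients 1,3,4,4,3,1,0 for degrees 0…6.
[z⁶] = 1·0 + 2·4 + 1·4 = 12.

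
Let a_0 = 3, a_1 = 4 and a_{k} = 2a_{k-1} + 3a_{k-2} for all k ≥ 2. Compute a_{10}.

103337

The ordinary generating function has denominator 1 - 2x - 3x^2.
Iterating the recurrence: a_0,…,a_{10} = 3, 4, 17, 46, 143, 424, 1277, 3826, 11483, 34444, 103337.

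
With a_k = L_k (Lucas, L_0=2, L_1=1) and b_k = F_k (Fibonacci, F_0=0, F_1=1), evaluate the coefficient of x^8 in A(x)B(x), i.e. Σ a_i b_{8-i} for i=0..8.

The convolution is the x^8 coefficient of A(x)B(x).
Σ = 2·21 + 1·13 + 3·8 + 4·5 + 7·3 + 11·2 + 18·1 + 29·1 + 47·0 = 189.

189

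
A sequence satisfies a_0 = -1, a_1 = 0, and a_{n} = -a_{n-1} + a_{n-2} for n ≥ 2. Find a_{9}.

The ordinary generating function has denominator 1 + q - q^2.
Iterating the recurrence: a_0,…,a_{9} = -1, 0, -1, 1, -2, 3, -5, 8, -13, 21.

21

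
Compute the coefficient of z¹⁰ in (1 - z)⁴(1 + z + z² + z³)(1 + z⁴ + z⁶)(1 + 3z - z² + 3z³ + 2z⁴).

-7

(1 - z)⁴ has coefficients 1,-4,6,-4,1 for degrees 0…4.
(1 + z + z² + z³) has coefficients 1,1,1,1,0,0,0,0,0,0,0 for degrees 0…10.
Multiplying by (1 + z⁴ + z⁶) gives running coefficients 1,1,1,1,1,1,2,2,1,1,0 for degrees 0…10.
Finally multiplying by (1 + 3z - z² + 3z³ + 2z⁴), the product of all factors after the first has coefficients 1,4,3,6,8,8,9,12,10,10,12 for degrees 0…10.
[z¹⁰] = 1·12 − 4·10 + 6·10 − 4·12 + 1·9 = -7.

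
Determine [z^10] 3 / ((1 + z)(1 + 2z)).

Partial fractions give a closed form: a_n = (-3)·(-1)^n + (6)·(-2)^n.
At n = 10: a_10 = 6141.

6141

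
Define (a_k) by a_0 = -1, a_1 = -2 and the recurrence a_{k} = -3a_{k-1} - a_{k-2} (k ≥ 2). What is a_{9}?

-6155

The ordinary generating function has denominator 1 + 3x + x^2.
Iterating the recurrence: a_0,…,a_{9} = -1, -2, 7, -19, 50, -131, 343, -898, 2351, -6155.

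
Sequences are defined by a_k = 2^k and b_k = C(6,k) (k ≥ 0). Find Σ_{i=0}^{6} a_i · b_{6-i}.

729

This is [x^6] in the product of the two ordinary generating functions.
Σ = 1·1 + 2·6 + 4·15 + 8·20 + 16·15 + 32·6 + 64·1 = 729.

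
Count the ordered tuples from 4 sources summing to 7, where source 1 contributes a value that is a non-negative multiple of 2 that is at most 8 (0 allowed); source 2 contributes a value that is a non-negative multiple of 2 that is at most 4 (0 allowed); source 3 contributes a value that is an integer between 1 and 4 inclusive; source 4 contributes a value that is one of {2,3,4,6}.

The generating function for the choices is (1 + q^2 + q^4 + q^6 + q^8)·(1 + q^2 + q^4)·(q + q^2 + q^3 + q^4)·(q^2 + q^3 + q^4 + q^6); the count is [q^7].
(1 + q^2 + q^4 + q^6 + q^8) has coefficients 1,0,1,0,1,0,1,0 for degrees 0…7.
(1 + q^2 + q^4) has coefficients 1,0,1,0,1,0,0,0 for degrees 0…7.
Multiplying by (q + q^2 + q^3 + q^4) gives running coefficients 0,1,1,2,2,2,2,1 for degrees 0…7.
Finally multiplying by (q^2 + q^3 + q^4 + q^6), the product of all factors after the first has coefficients 0,0,0,1,2,4,5,7 for degrees 0…7.
[q^7] = 1·7 + 1·4 + 1·1 + 1·0 = 12.

12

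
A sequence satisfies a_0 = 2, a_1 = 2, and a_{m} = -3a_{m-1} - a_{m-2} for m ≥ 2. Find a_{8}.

The ordinary generating function has denominator 1 + 3z + z^2.
Iterating the recurrence: a_0,…,a_{8} = 2, 2, -8, 22, -58, 152, -398, 1042, -2728.

-2728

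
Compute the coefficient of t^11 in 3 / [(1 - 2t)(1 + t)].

The denominator gives the recurrence a_n = a_(n−1) + 2a_(n−2) for n ≥ 2; the numerator fixes a_0 = 3, a_1 = 3.
Iterating: 3, 3, 9, 15, 33, 63, 129, 255, 513, 1023, 2049, 4095, so a_11 = 4095.

4095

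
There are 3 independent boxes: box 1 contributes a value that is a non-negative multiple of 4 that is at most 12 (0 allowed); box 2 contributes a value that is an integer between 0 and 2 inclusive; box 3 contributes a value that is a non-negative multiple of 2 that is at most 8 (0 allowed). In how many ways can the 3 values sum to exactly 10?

5

The generating function for the choices is (1 + z⁴ + z⁸ + z¹²)·(1 + z + z²)·(1 + z² + z⁴ + z⁶ + z⁸); the count is [z¹⁰].
(1 + z⁴ + z⁸ + z¹²) has coefficients 1,0,0,0,1,0,0,0,1,0,0 for degrees 0…10.
(1 + z + z²) has coefficients 1,1,1,0,0,0,0,0,0,0,0 for degrees 0…10.
Finally multiplying by (1 + z² + z⁴ + z⁶ + z⁸), the product of all factors after the first has coefficients 1,1,2,1,2,1,2,1,2,1,1 for degrees 0…10.
[z¹⁰] = 1·1 + 1·2 + 1·2 = 5.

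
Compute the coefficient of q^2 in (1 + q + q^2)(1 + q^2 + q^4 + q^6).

2

(1 + q + q^2) has coefficients 1,1,1 for degrees 0…2.
(1 + q^2 + q^4 + q^6) has coefficients 1,0,1 for degrees 0…2.
[q^2] = 1·1 + 1·0 + 1·1 = 2.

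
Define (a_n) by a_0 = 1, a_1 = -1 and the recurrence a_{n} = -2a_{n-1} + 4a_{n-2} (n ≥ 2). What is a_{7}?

The ordinary generating function has denominator 1 + 2y - 4y^2.
Iterating the recurrence: a_0,…,a_{7} = 1, -1, 6, -16, 56, -176, 576, -1856.

-1856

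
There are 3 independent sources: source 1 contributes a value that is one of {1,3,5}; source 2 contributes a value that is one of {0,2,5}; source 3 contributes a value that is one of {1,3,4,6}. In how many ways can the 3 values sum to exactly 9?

6

The generating function for the choices is (x + x^3 + x^5)·(1 + x^2 + x^5)·(x + x^3 + x^4 + x^6); the count is [x^9].
(x + x^3 + x^5) has coefficients 0,1,0,1,0,1 for degrees 0…5.
(1 + x^2 + x^5) has coefficients 1,0,1,0,0,1,0,0,0,0 for degrees 0…9.
Finally multiplying by (x + x^3 + x^4 + x^6), the product of all factors after the first has coefficients 0,1,0,2,1,1,3,0,2,1 for degrees 0…9.
[x^9] = 1·2 + 1·3 + 1·1 = 6.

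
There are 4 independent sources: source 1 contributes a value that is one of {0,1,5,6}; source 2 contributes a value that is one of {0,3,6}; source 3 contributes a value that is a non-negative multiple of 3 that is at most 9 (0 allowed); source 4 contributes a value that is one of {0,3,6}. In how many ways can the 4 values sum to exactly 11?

6

The generating function for the choices is (1 + t + t^5 + t^6)·(1 + t^3 + t^6)·(1 + t^3 + t^6 + t^9)·(1 + t^3 + t^6); the count is [t^11].
(1 + t + t^5 + t^6) has coefficients 1,1,0,0,0,1,1 for degrees 0…6.
(1 + t^3 + t^6) has coefficients 1,0,0,1,0,0,1,0,0,0,0,0 for degrees 0…11.
Multiplying by (1 + t^3 + t^6 + t^9) gives running coefficients 1,0,0,2,0,0,3,0,0,3,0,0 for degrees 0…11.
Finally multiplying by (1 + t^3 + t^6), the product of all factors after the first has coefficients 1,0,0,3,0,0,6,0,0,8,0,0 for degrees 0…11.
[t^11] = 1·0 + 1·0 + 1·6 + 1·0 = 6.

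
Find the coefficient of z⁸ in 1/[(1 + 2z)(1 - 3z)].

4039

Partial fractions give a closed form: a_n = (2/5)·(-2)^n + (3/5)·3^n.
At n = 8: a_8 = 4039.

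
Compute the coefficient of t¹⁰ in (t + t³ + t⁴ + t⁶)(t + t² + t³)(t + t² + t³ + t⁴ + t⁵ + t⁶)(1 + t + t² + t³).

(t + t³ + t⁴ + t⁶) has coefficients 0,1,0,1,1,0,1 for degrees 0…6.
(t + t² + t³) has coefficients 0,1,1,1,0,0,0,0,0,0,0 for degrees 0…10.
Multiplying by (t + t² + t³ + t⁴ + t⁵ + t⁶) gives running coefficients 0,0,1,2,3,3,3,3,2,1,0 for degrees 0…10.
Finally multiplying by (1 + t + t² + t³), the product of all factors after the first has coefficients 0,0,1,3,6,9,11,12,11,9,6 for degrees 0…10.
[t¹⁰] = 1·9 + 1·12 + 1·11 + 1·6 = 38.

38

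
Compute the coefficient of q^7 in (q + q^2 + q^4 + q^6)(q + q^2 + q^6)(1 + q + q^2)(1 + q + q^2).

11

(q + q^2 + q^4 + q^6) has coefficients 0,1,1,0,1,0,1 for degrees 0…6.
(q + q^2 + q^6) has coefficients 0,1,1,0,0,0,1,0 for degrees 0…7.
Multiplying by (1 + q + q^2) gives running coefficients 0,1,2,2,1,0,1,1 for degrees 0…7.
Finally multiplying by (1 + q + q^2), the product of all factors after the first has coefficients 0,1,3,5,5,3,2,2 for degrees 0…7.
[q^7] = 1·2 + 1·3 + 1·5 + 1·1 = 11.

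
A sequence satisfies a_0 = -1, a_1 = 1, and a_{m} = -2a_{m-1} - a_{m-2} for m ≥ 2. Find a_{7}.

1

The ordinary generating function has denominator 1 + 2t + t^2.
Iterating the recurrence: a_0,…,a_{7} = -1, 1, -1, 1, -1, 1, -1, 1.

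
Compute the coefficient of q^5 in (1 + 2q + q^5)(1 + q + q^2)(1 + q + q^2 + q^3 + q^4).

9

(1 + 2q + q^5) has coefficients 1,2,0,0,0,1 for degrees 0…5.
(1 + q + q^2) has coefficients 1,1,1,0,0,0 for degrees 0…5.
Finally multiplying by (1 + q + q^2 + q^3 + q^4), the product of all factors after the first has coefficients 1,2,3,3,3,2 for degrees 0…5.
[q^5] = 1·2 + 2·3 + 1·1 = 9.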